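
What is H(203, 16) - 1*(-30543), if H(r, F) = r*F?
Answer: 33791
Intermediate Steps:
H(r, F) = F*r
H(203, 16) - 1*(-30543) = 16*203 - 1*(-30543) = 3248 + 30543 = 33791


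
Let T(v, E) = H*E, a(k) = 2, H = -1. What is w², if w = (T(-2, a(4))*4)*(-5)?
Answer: 1600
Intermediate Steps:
T(v, E) = -E
w = 40 (w = (-1*2*4)*(-5) = -2*4*(-5) = -8*(-5) = 40)
w² = 40² = 1600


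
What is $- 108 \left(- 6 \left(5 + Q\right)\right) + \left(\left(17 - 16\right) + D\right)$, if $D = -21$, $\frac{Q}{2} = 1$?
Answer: $4516$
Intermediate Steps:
$Q = 2$ ($Q = 2 \cdot 1 = 2$)
$- 108 \left(- 6 \left(5 + Q\right)\right) + \left(\left(17 - 16\right) + D\right) = - 108 \left(- 6 \left(5 + 2\right)\right) + \left(\left(17 - 16\right) - 21\right) = - 108 \left(\left(-6\right) 7\right) + \left(1 - 21\right) = \left(-108\right) \left(-42\right) - 20 = 4536 - 20 = 4516$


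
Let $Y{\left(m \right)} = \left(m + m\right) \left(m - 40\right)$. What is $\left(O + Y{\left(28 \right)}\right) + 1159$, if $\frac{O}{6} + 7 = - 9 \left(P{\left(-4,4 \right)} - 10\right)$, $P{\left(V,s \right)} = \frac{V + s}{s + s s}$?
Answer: $985$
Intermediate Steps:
$P{\left(V,s \right)} = \frac{V + s}{s + s^{2}}$
$O = 498$ ($O = -42 + 6 \left(- 9 \left(\frac{-4 + 4}{4 \left(1 + 4\right)} - 10\right)\right) = -42 + 6 \left(- 9 \left(\frac{1}{4} \cdot \frac{1}{5} \cdot 0 - 10\right)\right) = -42 + 6 \left(- 9 \left(0 - 10\right)\right) = -42 + 6 \left(\left(-9\right) \left(-10\right)\right) = -42 + 6 \cdot 90 = -42 + 540 = 498$)
$Y{\left(m \right)} = 2 m \left(-40 + m\right)$
$\left(O + Y{\left(28 \right)}\right) + 1159 = \left(498 + 2 \cdot 28 \left(-40 + 28\right)\right) + 1159 = \left(498 + 2 \cdot 28 \left(-12\right)\right) + 1159 = \left(498 - 672\right) + 1159 = -174 + 1159 = 985$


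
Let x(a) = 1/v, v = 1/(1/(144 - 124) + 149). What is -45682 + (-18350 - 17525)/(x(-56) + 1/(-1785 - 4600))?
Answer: -24973632058/543819 ≈ -45923.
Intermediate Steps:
v = 20/2981 (v = 1/(1/20 + 149) = 1/(2981/20) = 20/2981 ≈ 0.0067092)
x(a) = 2981/20 (x(a) = 1/(20/2981) = 2981/20)
-45682 + (-18350 - 17525)/(x(-56) + 1/(-1785 - 4600)) = -45682 + (-18350 - 17525)/(2981/20 + 1/(-1785 - 4600)) = -45682 - 35875/(2981/20 + 1/(-6385)) = -45682 - 35875/(2981/20 - 1/6385) = -45682 - 35875/3806733/25540 = -45682 - 35875*25540/3806733 = -45682 - 130892500/543819 = -24973632058/543819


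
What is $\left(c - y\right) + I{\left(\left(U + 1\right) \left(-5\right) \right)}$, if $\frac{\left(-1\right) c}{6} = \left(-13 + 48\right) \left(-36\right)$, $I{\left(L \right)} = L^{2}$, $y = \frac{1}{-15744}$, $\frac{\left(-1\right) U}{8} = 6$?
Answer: $\frac{988487041}{15744} \approx 62785.0$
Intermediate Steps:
$U = -48$ ($U = \left(-8\right) 6 = -48$)
$y = - \frac{1}{15744} \approx -6.3516 \cdot 10^{-5}$
$c = 7560$ ($c = - 6 \left(-13 + 48\right) \left(-36\right) = - 6 \cdot 35 \left(-36\right) = \left(-6\right) \left(-1260\right) = 7560$)
$\left(c - y\right) + I{\left(\left(U + 1\right) \left(-5\right) \right)} = \left(7560 - - \frac{1}{15744}\right) + \left(\left(-48 + 1\right) \left(-5\right)\right)^{2} = \left(7560 + \frac{1}{15744}\right) + \left(\left(-47\right) \left(-5\right)\right)^{2} = \frac{119024641}{15744} + 235^{2} = \frac{119024641}{15744} + 55225 = \frac{988487041}{15744}$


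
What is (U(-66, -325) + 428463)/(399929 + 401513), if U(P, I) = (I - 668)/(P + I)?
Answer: 83765013/156681911 ≈ 0.53462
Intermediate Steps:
U(P, I) = (-668 + I)/(I + P)
(U(-66, -325) + 428463)/(399929 + 401513) = ((-668 - 325)/(-325 - 66) + 428463)/(399929 + 401513) = (-993/(-391) + 428463)/801442 = (-1/391*(-993) + 428463)*(1/801442) = (993/391 + 428463)*(1/801442) = (167530026/391)*(1/801442) = 83765013/156681911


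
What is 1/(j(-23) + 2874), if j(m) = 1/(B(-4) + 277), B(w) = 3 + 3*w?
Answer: 268/770233 ≈ 0.00034795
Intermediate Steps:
j(m) = 1/268 (j(m) = 1/((3 + 3*(-4)) + 277) = 1/((3 - 12) + 277) = 1/(-9 + 277) = 1/268)
1/(j(-23) + 2874) = 1/(1/268 + 2874) = 1/(770233/268) = 268/770233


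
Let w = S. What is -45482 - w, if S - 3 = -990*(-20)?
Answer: -65285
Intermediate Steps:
S = 19803 (S = 3 - 990*(-20) = 3 + 19800 = 19803)
w = 19803
-45482 - w = -45482 - 1*19803 = -45482 - 19803 = -65285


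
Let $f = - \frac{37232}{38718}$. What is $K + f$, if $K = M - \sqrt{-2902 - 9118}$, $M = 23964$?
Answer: $\frac{463900460}{19359} - 2 i \sqrt{3005} \approx 23963.0 - 109.64 i$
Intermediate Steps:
$f = - \frac{18616}{19359}$ ($f = \left(-37232\right) \frac{1}{38718} = - \frac{18616}{19359} \approx -0.96162$)
$K = 23964 - 2 i \sqrt{3005}$ ($K = 23964 - \sqrt{-2902 - 9118} = 23964 - \sqrt{-12020} = 23964 - 2 i \sqrt{3005} \approx 23964.0 - 109.64 i$)
$K + f = \left(23964 - 2 i \sqrt{3005}\right) - \frac{18616}{19359} = \frac{463900460}{19359} - 2 i \sqrt{3005}$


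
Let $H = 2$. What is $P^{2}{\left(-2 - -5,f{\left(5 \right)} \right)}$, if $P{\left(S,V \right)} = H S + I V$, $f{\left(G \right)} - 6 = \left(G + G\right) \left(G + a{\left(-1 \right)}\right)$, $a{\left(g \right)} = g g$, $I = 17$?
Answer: $1272384$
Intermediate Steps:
$a{\left(g \right)} = g^{2}$
$f{\left(G \right)} = 6 + 2 G \left(1 + G\right)$ ($f{\left(G \right)} = 6 + \left(G + G\right) \left(G + \left(-1\right)^{2}\right) = 6 + 2 G \left(G + 1\right) = 6 + 2 G \left(1 + G\right)$)
$P{\left(S,V \right)} = 2 S + 17 V$
$P^{2}{\left(-2 - -5,f{\left(5 \right)} \right)} = \left(2 \left(-2 - -5\right) + 17 \left(6 + 2 \cdot 5 + 2 \cdot 5^{2}\right)\right)^{2} = \left(2 \left(-2 + 5\right) + 17 \left(6 + 10 + 2 \cdot 25\right)\right)^{2} = \left(2 \cdot 3 + 17 \left(6 + 10 + 50\right)\right)^{2} = \left(6 + 17 \cdot 66\right)^{2} = \left(6 + 1122\right)^{2} = 1128^{2} = 1272384$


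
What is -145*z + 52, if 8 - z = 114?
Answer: 15422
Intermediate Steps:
z = -106 (z = 8 - 1*114 = 8 - 114 = -106)
-145*z + 52 = -145*(-106) + 52 = 15370 + 52 = 15422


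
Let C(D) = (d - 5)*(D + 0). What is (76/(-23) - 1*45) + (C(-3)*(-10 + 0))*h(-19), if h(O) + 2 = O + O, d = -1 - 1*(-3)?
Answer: 81689/23 ≈ 3551.7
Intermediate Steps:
d = 2 (d = -1 + 3 = 2)
C(D) = -3*D (C(D) = (2 - 5)*(D + 0) = -3*D)
h(O) = -2 + 2*O (h(O) = -2 + (O + O) = -2 + 2*O)
(76/(-23) - 1*45) + (C(-3)*(-10 + 0))*h(-19) = (76/(-23) - 1*45) + ((-3*(-3))*(-10 + 0))*(-2 + 2*(-19)) = (76*(-1/23) - 45) + (9*(-10))*(-2 - 38) = (-76/23 - 45) - 90*(-40) = -1111/23 + 3600 = 81689/23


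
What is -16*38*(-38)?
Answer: 23104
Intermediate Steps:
-16*38*(-38) = -608*(-38) = 23104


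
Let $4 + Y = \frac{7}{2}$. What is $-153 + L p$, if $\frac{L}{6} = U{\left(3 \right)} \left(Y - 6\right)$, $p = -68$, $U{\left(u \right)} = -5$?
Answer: $-13413$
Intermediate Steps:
$Y = - \frac{1}{2}$ ($Y = -4 + \frac{7}{2} = - \frac{1}{2} \approx -0.5$)
$L = 195$ ($L = 6 \left(- 5 \left(- \frac{1}{2} - 6\right)\right) = 6 \left(\left(-5\right) \left(- \frac{13}{2}\right)\right) = 6 \cdot \frac{65}{2} = 195$)
$-153 + L p = -153 + 195 \left(-68\right) = -153 - 13260 = -13413$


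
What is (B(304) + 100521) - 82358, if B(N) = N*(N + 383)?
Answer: 227011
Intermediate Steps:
B(N) = N*(383 + N)
(B(304) + 100521) - 82358 = (304*(383 + 304) + 100521) - 82358 = (304*687 + 100521) - 82358 = (208848 + 100521) - 82358 = 309369 - 82358 = 227011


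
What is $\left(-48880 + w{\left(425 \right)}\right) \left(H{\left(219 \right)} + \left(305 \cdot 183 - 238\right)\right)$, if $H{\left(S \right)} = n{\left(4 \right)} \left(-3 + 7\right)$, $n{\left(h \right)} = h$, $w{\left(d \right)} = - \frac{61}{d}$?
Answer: $- \frac{1154892373173}{425} \approx -2.7174 \cdot 10^{9}$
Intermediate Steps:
$H{\left(S \right)} = 16$ ($H{\left(S \right)} = 4 \left(-3 + 7\right) = 4 \cdot 4 = 16$)
$\left(-48880 + w{\left(425 \right)}\right) \left(H{\left(219 \right)} + \left(305 \cdot 183 - 238\right)\right) = \left(-48880 - \frac{61}{425}\right) \left(16 + \left(305 \cdot 183 - 238\right)\right) = \left(-48880 - \frac{61}{425}\right) \left(16 + \left(55815 - 238\right)\right) = \left(-48880 - \frac{61}{425}\right) \left(16 + 55577\right) = \left(- \frac{20774061}{425}\right) 55593 = - \frac{1154892373173}{425}$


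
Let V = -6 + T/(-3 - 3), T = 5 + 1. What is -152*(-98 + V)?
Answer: 15960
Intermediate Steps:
T = 6
V = -7 (V = -6 + 6/(-3 - 3) = -6 + 6/(-6) = -6 - 1/6*6 = -6 - 1 = -7)
-152*(-98 + V) = -152*(-98 - 7) = -152*(-105) = 15960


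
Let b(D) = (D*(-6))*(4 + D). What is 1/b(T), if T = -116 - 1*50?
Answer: -1/161352 ≈ -6.1976e-6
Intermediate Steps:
T = -166 (T = -116 - 50 = -166)
b(D) = -6*D*(4 + D) (b(D) = (-6*D)*(4 + D) = -6*D*(4 + D))
1/b(T) = 1/(-6*(-166)*(4 - 166)) = 1/(-6*(-166)*(-162)) = 1/(-161352) = -1/161352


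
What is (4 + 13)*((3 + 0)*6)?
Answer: 306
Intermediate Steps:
(4 + 13)*((3 + 0)*6) = 17*(3*6) = 17*18 = 306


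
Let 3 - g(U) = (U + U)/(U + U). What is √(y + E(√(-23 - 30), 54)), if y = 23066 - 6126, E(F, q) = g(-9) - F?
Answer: √(16942 - I*√53) ≈ 130.16 - 0.028*I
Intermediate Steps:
g(U) = 2 (g(U) = 3 - (U + U)/(U + U) = 3 - 2*U/(2*U) = 3 - 2*U*1/(2*U) = 3 - 1*1 = 3 - 1 = 2)
E(F, q) = 2 - F
y = 16940
√(y + E(√(-23 - 30), 54)) = √(16940 + (2 - √(-23 - 30))) = √(16940 + (2 - √(-53))) = √(16940 + (2 - I*√53)) = √(16942 - I*√53)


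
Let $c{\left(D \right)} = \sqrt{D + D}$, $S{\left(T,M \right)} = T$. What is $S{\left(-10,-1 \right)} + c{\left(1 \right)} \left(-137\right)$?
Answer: $-10 - 137 \sqrt{2} \approx -203.75$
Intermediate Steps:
$c{\left(D \right)} = \sqrt{2} \sqrt{D}$ ($c{\left(D \right)} = \sqrt{2 D} = \sqrt{2} \sqrt{D}$)
$S{\left(-10,-1 \right)} + c{\left(1 \right)} \left(-137\right) = -10 + \sqrt{2} \sqrt{1} \left(-137\right) = -10 + \sqrt{2} \cdot 1 \left(-137\right) = -10 + \sqrt{2} \left(-137\right) = -10 - 137 \sqrt{2}$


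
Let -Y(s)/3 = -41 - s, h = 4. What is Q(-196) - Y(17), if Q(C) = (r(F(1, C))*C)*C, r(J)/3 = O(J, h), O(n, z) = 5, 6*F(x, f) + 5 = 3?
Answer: 576066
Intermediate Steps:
F(x, f) = -⅓ (F(x, f) = -⅚ + (⅙)*3 = -⅚ + ½ = -⅓)
Y(s) = 123 + 3*s (Y(s) = -3*(-41 - s) = 123 + 3*s)
r(J) = 15 (r(J) = 3*5 = 15)
Q(C) = 15*C² (Q(C) = (15*C)*C = 15*C²)
Q(-196) - Y(17) = 15*(-196)² - (123 + 3*17) = 15*38416 - (123 + 51) = 576240 - 1*174 = 576240 - 174 = 576066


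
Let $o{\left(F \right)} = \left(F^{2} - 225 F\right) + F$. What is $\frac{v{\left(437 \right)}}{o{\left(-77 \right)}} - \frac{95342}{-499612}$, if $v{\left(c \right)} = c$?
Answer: $\frac{1214035989}{5789753662} \approx 0.20969$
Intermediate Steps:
$o{\left(F \right)} = F^{2} - 224 F$
$\frac{v{\left(437 \right)}}{o{\left(-77 \right)}} - \frac{95342}{-499612} = \frac{437}{\left(-77\right) \left(-224 - 77\right)} - \frac{95342}{-499612} = \frac{437}{\left(-77\right) \left(-301\right)} - - \frac{47671}{249806} = \frac{437}{23177} + \frac{47671}{249806} = \frac{1214035989}{5789753662}$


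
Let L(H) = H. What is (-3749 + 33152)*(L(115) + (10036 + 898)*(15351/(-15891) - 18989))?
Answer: -32338854582335235/5297 ≈ -6.1051e+12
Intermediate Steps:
(-3749 + 33152)*(L(115) + (10036 + 898)*(15351/(-15891) - 18989)) = (-3749 + 33152)*(115 + (10036 + 898)*(15351/(-15891) - 18989)) = 29403*(115 + 10934*(15351*(-1/15891) - 18989)) = 29403*(115 + 10934*(-5117/5297 - 18989)) = 29403*(115 + 10934*(-100589850/5297)) = 29403*(115 - 1099849419900/5297) = 29403*(-1099848810745/5297) = -32338854582335235/5297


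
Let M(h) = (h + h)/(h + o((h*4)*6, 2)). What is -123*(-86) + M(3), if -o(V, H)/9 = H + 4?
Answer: 179824/17 ≈ 10578.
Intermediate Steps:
o(V, H) = -36 - 9*H (o(V, H) = -9*(H + 4) = -9*(4 + H) = -36 - 9*H)
M(h) = 2*h/(-54 + h) (M(h) = (h + h)/(h + (-36 - 9*2)) = (2*h)/(h + (-36 - 18)) = (2*h)/(h - 54) = (2*h)/(-54 + h) = 2*h/(-54 + h))
-123*(-86) + M(3) = -123*(-86) + 2*3/(-54 + 3) = 10578 + 2*3/(-51) = 10578 + 2*3*(-1/51) = 10578 - 2/17 = 179824/17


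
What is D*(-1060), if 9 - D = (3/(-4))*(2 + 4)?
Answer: -14310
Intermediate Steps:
D = 27/2 (D = 9 - 3/(-4)*(2 + 4) = 9 - 3*(-1/4)*6 = 9 - (-3)*6/4 = 9 - 1*(-9/2) = 9 + 9/2 = 27/2 ≈ 13.500)
D*(-1060) = (27/2)*(-1060) = -14310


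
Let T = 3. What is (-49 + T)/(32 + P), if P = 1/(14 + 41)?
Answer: -2530/1761 ≈ -1.4367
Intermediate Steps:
P = 1/55 ≈ 0.018182
(-49 + T)/(32 + P) = (-49 + 3)/(32 + 1/55) = -46/(1761/55) = (55/1761)*(-46) = -2530/1761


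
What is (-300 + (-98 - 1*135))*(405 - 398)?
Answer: -3731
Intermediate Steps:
(-300 + (-98 - 1*135))*(405 - 398) = (-300 + (-98 - 135))*7 = (-300 - 233)*7 = -533*7 = -3731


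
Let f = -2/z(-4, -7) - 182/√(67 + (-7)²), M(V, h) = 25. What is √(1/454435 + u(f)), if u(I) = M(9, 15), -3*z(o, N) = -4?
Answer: 2*√1290694921265/454435 ≈ 5.0000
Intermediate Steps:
z(o, N) = 4/3 (z(o, N) = -⅓*(-4) = 4/3)
f = -3/2 - 91*√29/29 (f = -2/4/3 - 182/√(67 + (-7)²) = -2*¾ - 182/√(67 + 49) = -3/2 - 182*√29/58 = -3/2 - 91*√29/29 ≈ -18.398)
u(I) = 25
√(1/454435 + u(f)) = √(1/454435 + 25) = √(11360876/454435) = 2*√1290694921265/454435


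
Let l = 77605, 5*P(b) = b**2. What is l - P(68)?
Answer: 383401/5 ≈ 76680.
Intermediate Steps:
P(b) = b**2/5
l - P(68) = 77605 - 68**2/5 = 77605 - 4624/5 = 383401/5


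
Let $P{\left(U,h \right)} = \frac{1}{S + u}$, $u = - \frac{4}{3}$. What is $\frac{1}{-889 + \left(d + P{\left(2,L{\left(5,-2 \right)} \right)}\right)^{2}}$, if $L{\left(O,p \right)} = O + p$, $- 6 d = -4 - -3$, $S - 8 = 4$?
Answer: $- \frac{9216}{8192399} \approx -0.0011249$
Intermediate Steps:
$S = 12$ ($S = 8 + 4 = 12$)
$u = - \frac{4}{3}$ ($u = \left(-4\right) \frac{1}{3} = - \frac{4}{3} \approx -1.3333$)
$d = \frac{1}{6}$ ($d = - \frac{-4 - -3}{6} = - \frac{-4 + 3}{6} = \left(- \frac{1}{6}\right) \left(-1\right) = \frac{1}{6} \approx 0.16667$)
$P{\left(U,h \right)} = \frac{3}{32}$ ($P{\left(U,h \right)} = \frac{1}{12 - \frac{4}{3}} = \frac{1}{\frac{32}{3}} = \frac{3}{32}$)
$\frac{1}{-889 + \left(d + P{\left(2,L{\left(5,-2 \right)} \right)}\right)^{2}} = \frac{1}{-889 + \left(\frac{1}{6} + \frac{3}{32}\right)^{2}} = \frac{1}{-889 + \left(\frac{25}{96}\right)^{2}} = \frac{1}{-889 + \frac{625}{9216}} = \frac{1}{- \frac{8192399}{9216}} = - \frac{9216}{8192399}$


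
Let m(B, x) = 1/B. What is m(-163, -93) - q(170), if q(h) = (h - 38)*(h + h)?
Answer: -7315441/163 ≈ -44880.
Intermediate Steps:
q(h) = 2*h*(-38 + h) (q(h) = (-38 + h)*(2*h) = 2*h*(-38 + h))
m(-163, -93) - q(170) = 1/(-163) - 2*170*(-38 + 170) = -1/163 - 2*170*132 = -1/163 - 1*44880 = -1/163 - 44880 = -7315441/163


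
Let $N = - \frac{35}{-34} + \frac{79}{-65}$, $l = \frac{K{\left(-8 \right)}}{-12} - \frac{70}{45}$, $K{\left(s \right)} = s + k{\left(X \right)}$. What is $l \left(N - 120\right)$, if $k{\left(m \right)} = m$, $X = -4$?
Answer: $\frac{88537}{1326} \approx 66.77$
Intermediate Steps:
$K{\left(s \right)} = -4 + s$ ($K{\left(s \right)} = s - 4 = -4 + s$)
$l = - \frac{5}{9}$ ($l = \frac{-4 - 8}{-12} - \frac{70}{45} = \left(-12\right) \left(- \frac{1}{12}\right) - \frac{14}{9} = 1 - \frac{14}{9} = - \frac{5}{9} \approx -0.55556$)
$N = - \frac{411}{2210}$ ($N = \left(-35\right) \left(- \frac{1}{34}\right) + 79 \left(- \frac{1}{65}\right) = \frac{35}{34} - \frac{79}{65} = - \frac{411}{2210} \approx -0.18597$)
$l \left(N - 120\right) = - \frac{5 \left(- \frac{411}{2210} - 120\right)}{9} = \left(- \frac{5}{9}\right) \left(- \frac{265611}{2210}\right) = \frac{88537}{1326}$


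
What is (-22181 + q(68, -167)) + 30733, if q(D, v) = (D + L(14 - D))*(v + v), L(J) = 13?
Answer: -18502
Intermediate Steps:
q(D, v) = 2*v*(13 + D) (q(D, v) = (D + 13)*(v + v) = (13 + D)*(2*v) = 2*v*(13 + D))
(-22181 + q(68, -167)) + 30733 = (-22181 + 2*(-167)*(13 + 68)) + 30733 = (-22181 + 2*(-167)*81) + 30733 = (-22181 - 27054) + 30733 = -49235 + 30733 = -18502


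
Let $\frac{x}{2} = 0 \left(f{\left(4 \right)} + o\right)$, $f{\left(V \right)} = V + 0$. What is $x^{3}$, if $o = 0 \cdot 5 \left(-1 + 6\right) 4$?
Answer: $0$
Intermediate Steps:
$f{\left(V \right)} = V$
$o = 0$ ($o = 0 \cdot 5 \cdot 5 \cdot 4 = 0 \cdot 25 \cdot 4 = 0 \cdot 4 = 0$)
$x = 0$ ($x = 2 \cdot 0 \left(4 + 0\right) = 2 \cdot 0 \cdot 4 = 2 \cdot 0 = 0$)
$x^{3} = 0^{3} = 0$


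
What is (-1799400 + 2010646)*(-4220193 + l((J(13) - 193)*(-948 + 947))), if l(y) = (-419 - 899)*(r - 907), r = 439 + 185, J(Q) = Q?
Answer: -812705399954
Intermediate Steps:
r = 624
l(y) = 372994 (l(y) = (-419 - 899)*(624 - 907) = -1318*(-283) = 372994)
(-1799400 + 2010646)*(-4220193 + l((J(13) - 193)*(-948 + 947))) = (-1799400 + 2010646)*(-4220193 + 372994) = 211246*(-3847199) = -812705399954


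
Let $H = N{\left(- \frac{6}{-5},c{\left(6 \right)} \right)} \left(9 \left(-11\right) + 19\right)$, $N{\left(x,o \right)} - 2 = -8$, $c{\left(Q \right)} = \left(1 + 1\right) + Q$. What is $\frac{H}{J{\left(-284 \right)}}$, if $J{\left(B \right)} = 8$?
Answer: $60$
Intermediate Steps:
$c{\left(Q \right)} = 2 + Q$
$N{\left(x,o \right)} = -6$ ($N{\left(x,o \right)} = 2 - 8 = -6$)
$H = 480$ ($H = - 6 \left(9 \left(-11\right) + 19\right) = - 6 \left(-99 + 19\right) = \left(-6\right) \left(-80\right) = 480$)
$\frac{H}{J{\left(-284 \right)}} = \frac{480}{8} = 480 \cdot \frac{1}{8} = 60$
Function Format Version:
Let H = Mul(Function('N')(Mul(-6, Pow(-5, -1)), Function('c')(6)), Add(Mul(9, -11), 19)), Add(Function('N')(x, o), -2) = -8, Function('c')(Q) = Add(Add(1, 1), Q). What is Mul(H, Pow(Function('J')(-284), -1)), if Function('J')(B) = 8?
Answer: 60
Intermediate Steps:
Function('c')(Q) = Add(2, Q)
Function('N')(x, o) = -6 (Function('N')(x, o) = Add(2, -8) = -6)
H = 480 (H = Mul(-6, Add(Mul(9, -11), 19)) = Mul(-6, Add(-99, 19)) = Mul(-6, -80) = 480)
Mul(H, Pow(Function('J')(-284), -1)) = Mul(480, Pow(8, -1)) = Mul(480, Rational(1, 8)) = 60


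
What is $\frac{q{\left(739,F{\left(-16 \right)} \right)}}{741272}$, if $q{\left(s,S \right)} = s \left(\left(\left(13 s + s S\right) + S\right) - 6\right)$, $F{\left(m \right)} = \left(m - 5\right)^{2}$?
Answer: $\frac{248260399}{741272} \approx 334.91$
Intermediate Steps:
$F{\left(m \right)} = \left(-5 + m\right)^{2}$
$q{\left(s,S \right)} = s \left(-6 + S + 13 s + S s\right)$ ($q{\left(s,S \right)} = s \left(\left(\left(13 s + S s\right) + S\right) - 6\right) = s \left(\left(S + 13 s + S s\right) - 6\right) = s \left(-6 + S + 13 s + S s\right)$)
$\frac{q{\left(739,F{\left(-16 \right)} \right)}}{741272} = \frac{739 \left(-6 + \left(-5 - 16\right)^{2} + 13 \cdot 739 + \left(-5 - 16\right)^{2} \cdot 739\right)}{741272} = 739 \left(-6 + \left(-21\right)^{2} + 9607 + \left(-21\right)^{2} \cdot 739\right) \frac{1}{741272} = 739 \left(-6 + 441 + 9607 + 441 \cdot 739\right) \frac{1}{741272} = 739 \left(-6 + 441 + 9607 + 325899\right) \frac{1}{741272} = 739 \cdot 335941 \cdot \frac{1}{741272} = 248260399 \cdot \frac{1}{741272} = \frac{248260399}{741272}$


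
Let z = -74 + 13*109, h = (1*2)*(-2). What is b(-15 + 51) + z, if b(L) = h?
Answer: 1339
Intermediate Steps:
h = -4 (h = 2*(-2) = -4)
z = 1343 (z = -74 + 1417 = 1343)
b(L) = -4
b(-15 + 51) + z = -4 + 1343 = 1339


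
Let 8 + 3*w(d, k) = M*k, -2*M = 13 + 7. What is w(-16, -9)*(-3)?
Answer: -82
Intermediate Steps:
M = -10 (M = -(13 + 7)/2 = -½*20 = -10)
w(d, k) = -8/3 - 10*k/3 (w(d, k) = -8/3 + (-10*k)/3 = -8/3 - 10*k/3)
w(-16, -9)*(-3) = (-8/3 - 10/3*(-9))*(-3) = (-8/3 + 30)*(-3) = (82/3)*(-3) = -82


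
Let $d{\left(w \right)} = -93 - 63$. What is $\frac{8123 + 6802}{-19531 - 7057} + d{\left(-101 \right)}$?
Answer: $- \frac{4162653}{26588} \approx -156.56$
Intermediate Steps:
$d{\left(w \right)} = -156$
$\frac{8123 + 6802}{-19531 - 7057} + d{\left(-101 \right)} = \frac{8123 + 6802}{-19531 - 7057} - 156 = \frac{14925}{-26588} - 156 = 14925 \left(- \frac{1}{26588}\right) - 156 = - \frac{14925}{26588} - 156 = - \frac{4162653}{26588}$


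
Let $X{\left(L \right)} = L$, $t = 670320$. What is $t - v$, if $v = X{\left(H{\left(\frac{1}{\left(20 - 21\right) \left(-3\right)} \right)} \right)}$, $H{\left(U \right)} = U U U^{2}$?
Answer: $\frac{54295919}{81} \approx 6.7032 \cdot 10^{5}$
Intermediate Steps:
$H{\left(U \right)} = U^{4}$ ($H{\left(U \right)} = U^{2} U^{2} = U^{4}$)
$v = \frac{1}{81}$ ($v = \left(\frac{1}{\left(20 - 21\right) \left(-3\right)}\right)^{4} = \left(\frac{1}{-1} \left(- \frac{1}{3}\right)\right)^{4} = \left(\left(-1\right) \left(- \frac{1}{3}\right)\right)^{4} = \left(\frac{1}{3}\right)^{4} = \frac{1}{81} \approx 0.012346$)
$t - v = 670320 - \frac{1}{81} = \frac{54295919}{81}$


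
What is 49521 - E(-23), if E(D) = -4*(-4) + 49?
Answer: 49456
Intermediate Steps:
E(D) = 65 (E(D) = 16 + 49 = 65)
49521 - E(-23) = 49521 - 1*65 = 49521 - 65 = 49456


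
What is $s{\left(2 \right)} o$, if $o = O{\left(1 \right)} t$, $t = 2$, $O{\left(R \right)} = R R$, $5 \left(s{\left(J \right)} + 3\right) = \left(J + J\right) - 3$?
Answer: $- \frac{28}{5} \approx -5.6$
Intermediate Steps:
$s{\left(J \right)} = - \frac{18}{5} + \frac{2 J}{5}$ ($s{\left(J \right)} = -3 + \frac{\left(J + J\right) - 3}{5} = -3 + \frac{2 J - 3}{5} = -3 + \frac{-3 + 2 J}{5} = -3 + \left(- \frac{3}{5} + \frac{2 J}{5}\right) = - \frac{18}{5} + \frac{2 J}{5}$)
$O{\left(R \right)} = R^{2}$
$o = 2$ ($o = 1^{2} \cdot 2 = 1 \cdot 2 = 2$)
$s{\left(2 \right)} o = \left(- \frac{18}{5} + \frac{2}{5} \cdot 2\right) 2 = \left(- \frac{18}{5} + \frac{4}{5}\right) 2 = \left(- \frac{14}{5}\right) 2 = - \frac{28}{5}$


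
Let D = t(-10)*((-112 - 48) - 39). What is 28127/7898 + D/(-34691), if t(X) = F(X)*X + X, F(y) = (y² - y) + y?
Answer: -55605933/24908138 ≈ -2.2324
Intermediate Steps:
F(y) = y²
t(X) = X + X³ (t(X) = X²*X + X = X³ + X = X + X³)
D = 200990 (D = (-10 + (-10)³)*((-112 - 48) - 39) = (-10 - 1000)*(-160 - 39) = -1010*(-199) = 200990)
28127/7898 + D/(-34691) = 28127/7898 + 200990/(-34691) = 28127*(1/7898) + 200990*(-1/34691) = 2557/718 - 200990/34691 = -55605933/24908138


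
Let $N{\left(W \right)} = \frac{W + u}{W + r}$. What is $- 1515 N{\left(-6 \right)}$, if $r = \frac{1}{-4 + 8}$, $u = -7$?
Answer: $- \frac{78780}{23} \approx -3425.2$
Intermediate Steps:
$r = \frac{1}{4} \approx 0.25$
$N{\left(W \right)} = \frac{-7 + W}{\frac{1}{4} + W}$ ($N{\left(W \right)} = \frac{W - 7}{W + \frac{1}{4}} = \frac{-7 + W}{\frac{1}{4} + W}$)
$- 1515 N{\left(-6 \right)} = - 1515 \frac{4 \left(-7 - 6\right)}{1 + 4 \left(-6\right)} = - 1515 \cdot 4 \frac{1}{1 - 24} \left(-13\right) = - 1515 \cdot 4 \frac{1}{-23} \left(-13\right) = - 1515 \cdot 4 \left(- \frac{1}{23}\right) \left(-13\right) = \left(-1515\right) \frac{52}{23} = - \frac{78780}{23}$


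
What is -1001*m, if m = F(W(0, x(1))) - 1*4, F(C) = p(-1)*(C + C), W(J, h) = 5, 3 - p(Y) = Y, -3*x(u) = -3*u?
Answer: -36036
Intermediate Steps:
x(u) = u (x(u) = -(-1)*u = u)
p(Y) = 3 - Y
F(C) = 8*C (F(C) = (3 - 1*(-1))*(C + C) = (3 + 1)*(2*C) = 4*(2*C) = 8*C)
m = 36 (m = 8*5 - 1*4 = 40 - 4 = 36)
-1001*m = -1001*36 = -36036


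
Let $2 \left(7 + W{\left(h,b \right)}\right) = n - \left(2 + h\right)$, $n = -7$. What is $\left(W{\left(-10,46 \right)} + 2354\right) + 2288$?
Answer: $\frac{9271}{2} \approx 4635.5$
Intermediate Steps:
$W{\left(h,b \right)} = - \frac{23}{2} - \frac{h}{2}$ ($W{\left(h,b \right)} = -7 + \frac{-7 - \left(2 + h\right)}{2} = -7 + \frac{-9 - h}{2} = -7 - \left(\frac{9}{2} + \frac{h}{2}\right) = - \frac{23}{2} - \frac{h}{2}$)
$\left(W{\left(-10,46 \right)} + 2354\right) + 2288 = \left(\left(- \frac{23}{2} - -5\right) + 2354\right) + 2288 = \left(\left(- \frac{23}{2} + 5\right) + 2354\right) + 2288 = \left(- \frac{13}{2} + 2354\right) + 2288 = \frac{4695}{2} + 2288 = \frac{9271}{2}$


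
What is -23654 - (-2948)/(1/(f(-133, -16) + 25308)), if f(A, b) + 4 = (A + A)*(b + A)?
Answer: 191413570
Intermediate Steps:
f(A, b) = -4 + 2*A*(A + b) (f(A, b) = -4 + (A + A)*(b + A) = -4 + (2*A)*(A + b) = -4 + 2*A*(A + b))
-23654 - (-2948)/(1/(f(-133, -16) + 25308)) = -23654 - (-2948)/(1/((-4 + 2*(-133)² + 2*(-133)*(-16)) + 25308)) = -23654 - (-2948)/(1/((-4 + 2*17689 + 4256) + 25308)) = -23654 - (-2948)/(1/((-4 + 35378 + 4256) + 25308)) = -23654 - (-2948)/(1/(39630 + 25308)) = -23654 - (-2948)/(1/64938) = -23654 - (-2948)/1/64938 = -23654 - (-2948)*64938 = -23654 - 1*(-191437224) = -23654 + 191437224 = 191413570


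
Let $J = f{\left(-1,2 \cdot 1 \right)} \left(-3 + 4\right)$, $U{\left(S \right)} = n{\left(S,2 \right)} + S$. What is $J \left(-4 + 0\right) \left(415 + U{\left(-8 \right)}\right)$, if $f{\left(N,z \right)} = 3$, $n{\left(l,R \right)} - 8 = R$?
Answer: $-5004$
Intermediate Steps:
$n{\left(l,R \right)} = 8 + R$
$U{\left(S \right)} = 10 + S$ ($U{\left(S \right)} = \left(8 + 2\right) + S = 10 + S$)
$J = 3$ ($J = 3 \left(-3 + 4\right) = 3 \cdot 1 = 3$)
$J \left(-4 + 0\right) \left(415 + U{\left(-8 \right)}\right) = 3 \left(-4 + 0\right) \left(415 + \left(10 - 8\right)\right) = 3 \left(-4\right) \left(415 + 2\right) = \left(-12\right) 417 = -5004$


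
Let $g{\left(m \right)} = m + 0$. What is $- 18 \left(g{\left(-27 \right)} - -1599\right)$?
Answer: $-28296$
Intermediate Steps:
$g{\left(m \right)} = m$
$- 18 \left(g{\left(-27 \right)} - -1599\right) = - 18 \left(-27 - -1599\right) = - 18 \left(-27 + 1599\right) = \left(-18\right) 1572 = -28296$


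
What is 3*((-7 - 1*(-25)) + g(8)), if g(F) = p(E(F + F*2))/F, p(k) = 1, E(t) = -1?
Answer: 435/8 ≈ 54.375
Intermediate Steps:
g(F) = 1/F
3*((-7 - 1*(-25)) + g(8)) = 3*((-7 - 1*(-25)) + 1/8) = 3*((-7 + 25) + ⅛) = 3*(18 + ⅛) = 3*(145/8) = 435/8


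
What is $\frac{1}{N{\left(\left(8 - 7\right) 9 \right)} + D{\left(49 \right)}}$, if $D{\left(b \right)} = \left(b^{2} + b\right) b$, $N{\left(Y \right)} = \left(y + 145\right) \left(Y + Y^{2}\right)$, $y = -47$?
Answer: $\frac{1}{128870} \approx 7.7598 \cdot 10^{-6}$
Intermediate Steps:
$N{\left(Y \right)} = 98 Y + 98 Y^{2}$ ($N{\left(Y \right)} = \left(-47 + 145\right) \left(Y + Y^{2}\right) = 98 \left(Y + Y^{2}\right) = 98 Y + 98 Y^{2}$)
$D{\left(b \right)} = b \left(b + b^{2}\right)$ ($D{\left(b \right)} = \left(b + b^{2}\right) b = b \left(b + b^{2}\right)$)
$\frac{1}{N{\left(\left(8 - 7\right) 9 \right)} + D{\left(49 \right)}} = \frac{1}{98 \left(8 - 7\right) 9 \left(1 + \left(8 - 7\right) 9\right) + 49^{2} \left(1 + 49\right)} = \frac{1}{98 \cdot 1 \cdot 9 \left(1 + 1 \cdot 9\right) + 2401 \cdot 50} = \frac{1}{98 \cdot 9 \left(1 + 9\right) + 120050} = \frac{1}{98 \cdot 9 \cdot 10 + 120050} = \frac{1}{8820 + 120050} = \frac{1}{128870}$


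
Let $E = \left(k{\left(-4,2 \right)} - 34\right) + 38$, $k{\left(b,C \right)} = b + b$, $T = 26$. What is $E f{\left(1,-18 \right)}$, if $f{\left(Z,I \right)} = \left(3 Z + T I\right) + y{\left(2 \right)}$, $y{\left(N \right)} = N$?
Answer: $1852$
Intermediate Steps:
$k{\left(b,C \right)} = 2 b$
$f{\left(Z,I \right)} = 2 + 3 Z + 26 I$ ($f{\left(Z,I \right)} = \left(3 Z + 26 I\right) + 2 = 2 + 3 Z + 26 I$)
$E = -4$ ($E = \left(2 \left(-4\right) - 34\right) + 38 = \left(-8 - 34\right) + 38 = -42 + 38 = -4$)
$E f{\left(1,-18 \right)} = - 4 \left(2 + 3 \cdot 1 + 26 \left(-18\right)\right) = - 4 \left(2 + 3 - 468\right) = \left(-4\right) \left(-463\right) = 1852$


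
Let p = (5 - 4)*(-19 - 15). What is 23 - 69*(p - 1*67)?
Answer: 6992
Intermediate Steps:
p = -34 (p = 1*(-34) = -34)
23 - 69*(p - 1*67) = 23 - 69*(-34 - 1*67) = 23 - 69*(-34 - 67) = 23 - 69*(-101) = 23 + 6969 = 6992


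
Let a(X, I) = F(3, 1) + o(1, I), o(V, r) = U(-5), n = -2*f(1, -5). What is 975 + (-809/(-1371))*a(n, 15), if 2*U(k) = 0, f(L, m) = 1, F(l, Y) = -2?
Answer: 1335107/1371 ≈ 973.82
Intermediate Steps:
U(k) = 0 (U(k) = (½)*0 = 0)
n = -2 (n = -2*1 = -2)
o(V, r) = 0
a(X, I) = -2 (a(X, I) = -2 + 0 = -2)
975 + (-809/(-1371))*a(n, 15) = 975 - 809/(-1371)*(-2) = 975 - 809*(-1/1371)*(-2) = 975 + (809/1371)*(-2) = 975 - 1618/1371 = 1335107/1371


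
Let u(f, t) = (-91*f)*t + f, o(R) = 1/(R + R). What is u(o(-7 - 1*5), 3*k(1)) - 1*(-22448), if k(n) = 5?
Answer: 135029/6 ≈ 22505.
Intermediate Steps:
o(R) = 1/(2*R)
u(f, t) = f - 91*f*t (u(f, t) = -91*f*t + f = f - 91*f*t)
u(o(-7 - 1*5), 3*k(1)) - 1*(-22448) = (1/(2*(-7 - 1*5)))*(1 - 273*5) - 1*(-22448) = (1/(2*(-7 - 5)))*(1 - 91*15) + 22448 = ((½)/(-12))*(1 - 1365) + 22448 = ((½)*(-1/12))*(-1364) + 22448 = -1/24*(-1364) + 22448 = 341/6 + 22448 = 135029/6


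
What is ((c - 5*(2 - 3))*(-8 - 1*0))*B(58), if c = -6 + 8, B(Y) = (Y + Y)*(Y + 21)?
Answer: -513184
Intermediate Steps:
B(Y) = 2*Y*(21 + Y) (B(Y) = (2*Y)*(21 + Y) = 2*Y*(21 + Y))
c = 2
((c - 5*(2 - 3))*(-8 - 1*0))*B(58) = ((2 - 5*(2 - 3))*(-8 - 1*0))*(2*58*(21 + 58)) = ((2 - 5*(-1))*(-8 + 0))*(2*58*79) = ((2 + 5)*(-8))*9164 = (7*(-8))*9164 = -56*9164 = -513184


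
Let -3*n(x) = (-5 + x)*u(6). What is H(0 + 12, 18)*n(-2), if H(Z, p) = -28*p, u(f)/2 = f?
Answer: -14112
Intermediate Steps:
u(f) = 2*f
n(x) = 20 - 4*x (n(x) = -(-5 + x)*2*6/3 = -(-5 + x)*12/3 = -(-60 + 12*x)/3 = 20 - 4*x)
H(0 + 12, 18)*n(-2) = (-28*18)*(20 - 4*(-2)) = -504*(20 + 8) = -504*28 = -14112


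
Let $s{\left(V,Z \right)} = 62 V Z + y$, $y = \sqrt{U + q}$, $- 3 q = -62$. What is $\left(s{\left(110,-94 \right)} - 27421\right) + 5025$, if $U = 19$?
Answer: $-663476 + \frac{\sqrt{357}}{3} \approx -6.6347 \cdot 10^{5}$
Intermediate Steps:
$q = \frac{62}{3}$ ($q = \left(- \frac{1}{3}\right) \left(-62\right) = \frac{62}{3} \approx 20.667$)
$y = \frac{\sqrt{357}}{3}$ ($y = \sqrt{19 + \frac{62}{3}} = \sqrt{\frac{119}{3}} = \frac{\sqrt{357}}{3} \approx 6.2981$)
$s{\left(V,Z \right)} = \frac{\sqrt{357}}{3} + 62 V Z$ ($s{\left(V,Z \right)} = 62 V Z + \frac{\sqrt{357}}{3} = \frac{\sqrt{357}}{3} + 62 V Z$)
$\left(s{\left(110,-94 \right)} - 27421\right) + 5025 = \left(\left(\frac{\sqrt{357}}{3} + 62 \cdot 110 \left(-94\right)\right) - 27421\right) + 5025 = \left(\left(\frac{\sqrt{357}}{3} - 641080\right) - 27421\right) + 5025 = \left(\left(-641080 + \frac{\sqrt{357}}{3}\right) - 27421\right) + 5025 = \left(-668501 + \frac{\sqrt{357}}{3}\right) + 5025 = -663476 + \frac{\sqrt{357}}{3}$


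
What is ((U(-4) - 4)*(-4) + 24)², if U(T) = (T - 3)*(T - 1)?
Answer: 10000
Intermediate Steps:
U(T) = (-1 + T)*(-3 + T) (U(T) = (-3 + T)*(-1 + T) = (-1 + T)*(-3 + T))
((U(-4) - 4)*(-4) + 24)² = (((3 + (-4)² - 4*(-4)) - 4)*(-4) + 24)² = (((3 + 16 + 16) - 4)*(-4) + 24)² = ((35 - 4)*(-4) + 24)² = (31*(-4) + 24)² = (-124 + 24)² = (-100)² = 10000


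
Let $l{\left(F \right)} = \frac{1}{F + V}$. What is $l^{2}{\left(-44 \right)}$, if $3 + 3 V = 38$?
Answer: $\frac{9}{9409} \approx 0.00095653$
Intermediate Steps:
$V = \frac{35}{3}$ ($V = -1 + \frac{1}{3} \cdot 38 = -1 + \frac{38}{3} = \frac{35}{3} \approx 11.667$)
$l{\left(F \right)} = \frac{1}{\frac{35}{3} + F}$ ($l{\left(F \right)} = \frac{1}{F + \frac{35}{3}} = \frac{1}{\frac{35}{3} + F}$)
$l^{2}{\left(-44 \right)} = \left(\frac{3}{35 + 3 \left(-44\right)}\right)^{2} = \left(\frac{3}{35 - 132}\right)^{2} = \left(\frac{3}{-97}\right)^{2} = \left(3 \left(- \frac{1}{97}\right)\right)^{2} = \left(- \frac{3}{97}\right)^{2} = \frac{9}{9409}$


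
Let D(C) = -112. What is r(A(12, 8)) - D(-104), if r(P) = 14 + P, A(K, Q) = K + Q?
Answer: 146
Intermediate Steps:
r(A(12, 8)) - D(-104) = (14 + (12 + 8)) - 1*(-112) = (14 + 20) + 112 = 34 + 112 = 146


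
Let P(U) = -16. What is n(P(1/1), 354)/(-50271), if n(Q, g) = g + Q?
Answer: -26/3867 ≈ -0.0067236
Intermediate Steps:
n(Q, g) = Q + g
n(P(1/1), 354)/(-50271) = (-16 + 354)/(-50271) = 338*(-1/50271) = -26/3867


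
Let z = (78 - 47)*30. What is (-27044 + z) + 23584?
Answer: -2530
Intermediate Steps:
z = 930 (z = 31*30 = 930)
(-27044 + z) + 23584 = (-27044 + 930) + 23584 = -26114 + 23584 = -2530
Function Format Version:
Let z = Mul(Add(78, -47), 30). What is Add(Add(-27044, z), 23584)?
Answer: -2530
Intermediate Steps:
z = 930 (z = Mul(31, 30) = 930)
Add(Add(-27044, z), 23584) = Add(Add(-27044, 930), 23584) = Add(-26114, 23584) = -2530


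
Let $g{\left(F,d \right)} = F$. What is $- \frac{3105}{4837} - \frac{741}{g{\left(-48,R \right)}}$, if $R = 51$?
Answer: $\frac{1145059}{77392} \approx 14.796$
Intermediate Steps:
$- \frac{3105}{4837} - \frac{741}{g{\left(-48,R \right)}} = - \frac{3105}{4837} - \frac{741}{-48} = \left(-3105\right) \frac{1}{4837} - - \frac{247}{16} = - \frac{3105}{4837} + \frac{247}{16} = \frac{1145059}{77392}$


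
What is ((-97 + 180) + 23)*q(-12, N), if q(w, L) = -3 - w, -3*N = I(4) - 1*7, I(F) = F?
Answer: 954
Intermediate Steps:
N = 1 (N = -(4 - 1*7)/3 = -(4 - 7)/3 = -⅓*(-3) = 1)
((-97 + 180) + 23)*q(-12, N) = ((-97 + 180) + 23)*(-3 - 1*(-12)) = (83 + 23)*(-3 + 12) = 106*9 = 954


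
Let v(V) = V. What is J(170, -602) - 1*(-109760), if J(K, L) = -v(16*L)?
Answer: 119392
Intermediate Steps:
J(K, L) = -16*L
J(170, -602) - 1*(-109760) = -16*(-602) - 1*(-109760) = 9632 + 109760 = 119392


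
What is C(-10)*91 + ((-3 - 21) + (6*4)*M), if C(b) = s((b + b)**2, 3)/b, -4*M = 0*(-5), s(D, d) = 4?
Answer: -302/5 ≈ -60.400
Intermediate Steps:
M = 0 (M = -0*(-5) = -1/4*0 = 0)
C(b) = 4/b
C(-10)*91 + ((-3 - 21) + (6*4)*M) = (4/(-10))*91 + ((-3 - 21) + (6*4)*0) = (4*(-1/10))*91 + (-24 + 24*0) = -2/5*91 + (-24 + 0) = -182/5 - 24 = -302/5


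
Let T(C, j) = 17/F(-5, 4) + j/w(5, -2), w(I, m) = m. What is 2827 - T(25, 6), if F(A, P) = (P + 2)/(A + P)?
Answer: 16997/6 ≈ 2832.8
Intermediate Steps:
F(A, P) = (2 + P)/(A + P)
T(C, j) = -17/6 - j/2 (T(C, j) = 17/(((2 + 4)/(-5 + 4))) + j/(-2) = 17/((6/(-1))) + j*(-½) = 17/((-1*6)) - j/2 = 17/(-6) - j/2 = 17*(-⅙) - j/2 = -17/6 - j/2)
2827 - T(25, 6) = 2827 - (-17/6 - ½*6) = 2827 - (-17/6 - 3) = 2827 - 1*(-35/6) = 2827 + 35/6 = 16997/6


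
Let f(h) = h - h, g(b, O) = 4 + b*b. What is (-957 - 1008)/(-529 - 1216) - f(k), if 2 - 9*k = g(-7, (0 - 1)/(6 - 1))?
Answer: 393/349 ≈ 1.1261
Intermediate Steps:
g(b, O) = 4 + b**2
k = -17/3 (k = 2/9 - (4 + (-7)**2)/9 = 2/9 - (4 + 49)/9 = 2/9 - 1/9*53 = 2/9 - 53/9 = -17/3 ≈ -5.6667)
f(h) = 0
(-957 - 1008)/(-529 - 1216) - f(k) = (-957 - 1008)/(-529 - 1216) - 1*0 = -1965/(-1745) + 0 = -1965*(-1/1745) + 0 = 393/349 + 0 = 393/349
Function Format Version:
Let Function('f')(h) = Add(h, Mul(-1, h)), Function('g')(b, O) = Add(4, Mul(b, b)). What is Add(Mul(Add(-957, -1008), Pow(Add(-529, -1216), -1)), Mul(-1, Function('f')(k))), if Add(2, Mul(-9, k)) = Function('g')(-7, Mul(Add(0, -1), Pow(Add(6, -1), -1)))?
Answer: Rational(393, 349) ≈ 1.1261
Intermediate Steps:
Function('g')(b, O) = Add(4, Pow(b, 2))
k = Rational(-17, 3) (k = Add(Rational(2, 9), Mul(Rational(-1, 9), Add(4, Pow(-7, 2)))) = Add(Rational(2, 9), Mul(Rational(-1, 9), Add(4, 49))) = Add(Rational(2, 9), Mul(Rational(-1, 9), 53)) = Add(Rational(2, 9), Rational(-53, 9)) = Rational(-17, 3) ≈ -5.6667)
Function('f')(h) = 0
Add(Mul(Add(-957, -1008), Pow(Add(-529, -1216), -1)), Mul(-1, Function('f')(k))) = Add(Mul(Add(-957, -1008), Pow(Add(-529, -1216), -1)), Mul(-1, 0)) = Add(Mul(-1965, Pow(-1745, -1)), 0) = Add(Mul(-1965, Rational(-1, 1745)), 0) = Add(Rational(393, 349), 0) = Rational(393, 349)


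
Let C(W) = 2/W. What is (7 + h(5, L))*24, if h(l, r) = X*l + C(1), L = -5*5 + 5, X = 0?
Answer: 216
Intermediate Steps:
L = -20 (L = -25 + 5 = -20)
h(l, r) = 2 (h(l, r) = 0*l + 2/1 = 0 + 2*1 = 0 + 2 = 2)
(7 + h(5, L))*24 = (7 + 2)*24 = 9*24 = 216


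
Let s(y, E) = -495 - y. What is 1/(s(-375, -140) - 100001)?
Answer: -1/100121 ≈ -9.9879e-6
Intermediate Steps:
1/(s(-375, -140) - 100001) = 1/((-495 - 1*(-375)) - 100001) = 1/((-495 + 375) - 100001) = 1/(-120 - 100001) = 1/(-100121) = -1/100121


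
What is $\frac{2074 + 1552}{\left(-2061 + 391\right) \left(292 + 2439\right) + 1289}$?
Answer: $- \frac{3626}{4559481} \approx -0.00079527$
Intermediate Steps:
$\frac{2074 + 1552}{\left(-2061 + 391\right) \left(292 + 2439\right) + 1289} = \frac{3626}{\left(-1670\right) 2731 + 1289} = \frac{3626}{-4560770 + 1289} = \frac{3626}{-4559481} = 3626 \left(- \frac{1}{4559481}\right) = - \frac{3626}{4559481}$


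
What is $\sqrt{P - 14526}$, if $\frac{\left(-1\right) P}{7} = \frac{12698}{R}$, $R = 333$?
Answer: $\frac{2 i \sqrt{45565907}}{111} \approx 121.63 i$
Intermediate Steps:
$P = - \frac{88886}{333}$ ($P = - 7 \cdot \frac{12698}{333} = - 7 \cdot 12698 \cdot \frac{1}{333} = \left(-7\right) \frac{12698}{333} = - \frac{88886}{333} \approx -266.92$)
$\sqrt{P - 14526} = \sqrt{- \frac{88886}{333} - 14526} = \sqrt{- \frac{4926044}{333}} = \frac{2 i \sqrt{45565907}}{111}$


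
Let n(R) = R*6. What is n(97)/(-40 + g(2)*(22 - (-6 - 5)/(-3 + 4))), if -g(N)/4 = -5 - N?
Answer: 291/442 ≈ 0.65837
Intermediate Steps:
n(R) = 6*R
g(N) = 20 + 4*N (g(N) = -4*(-5 - N) = 20 + 4*N)
n(97)/(-40 + g(2)*(22 - (-6 - 5)/(-3 + 4))) = (6*97)/(-40 + (20 + 4*2)*(22 - (-6 - 5)/(-3 + 4))) = 582/(-40 + (20 + 8)*(22 - (-11)/1)) = 582/(-40 + 28*(22 - (-11))) = 582/(-40 + 28*(22 - 1*(-11))) = 582/(-40 + 28*(22 + 11)) = 582/(-40 + 28*33) = 582/(-40 + 924) = 582/884 = 582*(1/884) = 291/442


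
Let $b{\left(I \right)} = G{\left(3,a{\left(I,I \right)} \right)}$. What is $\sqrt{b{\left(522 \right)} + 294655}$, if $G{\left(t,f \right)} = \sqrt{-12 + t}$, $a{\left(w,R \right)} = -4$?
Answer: $\sqrt{294655 + 3 i} \approx 542.82 + 0.003 i$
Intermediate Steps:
$b{\left(I \right)} = 3 i$ ($b{\left(I \right)} = \sqrt{-12 + 3} = \sqrt{-9} = 3 i$)
$\sqrt{b{\left(522 \right)} + 294655} = \sqrt{3 i + 294655} = \sqrt{294655 + 3 i}$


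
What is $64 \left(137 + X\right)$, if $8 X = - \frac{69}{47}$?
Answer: $\frac{411544}{47} \approx 8756.3$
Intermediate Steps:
$X = - \frac{69}{376}$ ($X = \frac{\left(-69\right) \frac{1}{47}}{8} = \frac{1}{8} \left(- \frac{69}{47}\right) = - \frac{69}{376} \approx -0.18351$)
$64 \left(137 + X\right) = 64 \left(137 - \frac{69}{376}\right) = 64 \cdot \frac{51443}{376} = \frac{411544}{47}$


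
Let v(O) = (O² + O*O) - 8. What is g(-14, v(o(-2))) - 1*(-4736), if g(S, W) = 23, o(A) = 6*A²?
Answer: 4759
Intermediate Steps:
v(O) = -8 + 2*O² (v(O) = (O² + O²) - 8 = 2*O² - 8 = -8 + 2*O²)
g(-14, v(o(-2))) - 1*(-4736) = 23 - 1*(-4736) = 23 + 4736 = 4759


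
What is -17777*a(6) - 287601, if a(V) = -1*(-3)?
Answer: -340932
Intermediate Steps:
a(V) = 3
-17777*a(6) - 287601 = -17777*3 - 287601 = -53331 - 287601 = -340932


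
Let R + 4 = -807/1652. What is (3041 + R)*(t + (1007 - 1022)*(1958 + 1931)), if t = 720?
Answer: -289015103955/1652 ≈ -1.7495e+8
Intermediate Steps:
R = -7415/1652 (R = -4 - 807/1652 = -7415/1652 ≈ -4.4885)
(3041 + R)*(t + (1007 - 1022)*(1958 + 1931)) = (3041 - 7415/1652)*(720 + (1007 - 1022)*(1958 + 1931)) = 5016317*(720 - 15*3889)/1652 = 5016317*(720 - 58335)/1652 = (5016317/1652)*(-57615) = -289015103955/1652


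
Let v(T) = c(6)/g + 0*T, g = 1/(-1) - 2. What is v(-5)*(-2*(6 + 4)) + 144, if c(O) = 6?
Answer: 184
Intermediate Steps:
g = -3 (g = -1 - 2 = -3)
v(T) = -2 (v(T) = 6/(-3) + 0*T = 6*(-⅓) + 0 = -2 + 0 = -2)
v(-5)*(-2*(6 + 4)) + 144 = -(-4)*(6 + 4) + 144 = -(-4)*10 + 144 = -2*(-20) + 144 = 40 + 144 = 184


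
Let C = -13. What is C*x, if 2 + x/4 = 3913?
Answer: -203372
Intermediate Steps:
x = 15644 (x = -8 + 4*3913 = -8 + 15652 = 15644)
C*x = -13*15644 = -203372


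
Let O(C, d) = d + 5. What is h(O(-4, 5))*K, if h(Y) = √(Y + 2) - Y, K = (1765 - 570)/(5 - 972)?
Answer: 11950/967 - 2390*√3/967 ≈ 8.0769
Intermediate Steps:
O(C, d) = 5 + d
K = -1195/967 (K = 1195/(-967) = 1195*(-1/967) = -1195/967 ≈ -1.2358)
h(Y) = √(2 + Y) - Y
h(O(-4, 5))*K = (√(2 + (5 + 5)) - (5 + 5))*(-1195/967) = (√(2 + 10) - 1*10)*(-1195/967) = (√12 - 10)*(-1195/967) = (2*√3 - 10)*(-1195/967) = (-10 + 2*√3)*(-1195/967) = 11950/967 - 2390*√3/967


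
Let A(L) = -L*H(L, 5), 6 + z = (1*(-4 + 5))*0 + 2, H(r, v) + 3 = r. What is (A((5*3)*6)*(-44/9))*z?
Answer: -153120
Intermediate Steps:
H(r, v) = -3 + r
z = -4 (z = -6 + ((1*(-4 + 5))*0 + 2) = -6 + ((1*1)*0 + 2) = -6 + (1*0 + 2) = -6 + (0 + 2) = -6 + 2 = -4)
A(L) = -L*(-3 + L)
(A((5*3)*6)*(-44/9))*z = ((((5*3)*6)*(3 - 5*3*6))*(-44/9))*(-4) = (((15*6)*(3 - 15*6))*(-44*1/9))*(-4) = ((90*(3 - 1*90))*(-44/9))*(-4) = ((90*(3 - 90))*(-44/9))*(-4) = ((90*(-87))*(-44/9))*(-4) = -7830*(-44/9)*(-4) = 38280*(-4) = -153120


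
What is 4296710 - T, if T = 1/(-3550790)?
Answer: 15256714900901/3550790 ≈ 4.2967e+6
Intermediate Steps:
T = -1/3550790 ≈ -2.8163e-7
4296710 - T = 4296710 - 1*(-1/3550790) = 4296710 + 1/3550790 = 15256714900901/3550790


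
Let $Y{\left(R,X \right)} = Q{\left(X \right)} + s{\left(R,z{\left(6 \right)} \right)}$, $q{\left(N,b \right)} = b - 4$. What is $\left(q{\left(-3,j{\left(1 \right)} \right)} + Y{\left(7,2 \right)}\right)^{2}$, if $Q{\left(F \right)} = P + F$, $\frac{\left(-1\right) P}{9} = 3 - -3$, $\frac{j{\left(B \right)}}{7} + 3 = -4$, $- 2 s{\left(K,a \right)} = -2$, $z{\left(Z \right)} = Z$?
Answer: $10816$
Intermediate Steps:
$s{\left(K,a \right)} = 1$ ($s{\left(K,a \right)} = \left(- \frac{1}{2}\right) \left(-2\right) = 1$)
$j{\left(B \right)} = -49$ ($j{\left(B \right)} = -21 + 7 \left(-4\right) = -21 - 28 = -49$)
$P = -54$ ($P = - 9 \left(3 - -3\right) = - 9 \left(3 + 3\right) = \left(-9\right) 6 = -54$)
$q{\left(N,b \right)} = -4 + b$ ($q{\left(N,b \right)} = b - 4 = -4 + b$)
$Q{\left(F \right)} = -54 + F$
$Y{\left(R,X \right)} = -53 + X$ ($Y{\left(R,X \right)} = \left(-54 + X\right) + 1 = -53 + X$)
$\left(q{\left(-3,j{\left(1 \right)} \right)} + Y{\left(7,2 \right)}\right)^{2} = \left(\left(-4 - 49\right) + \left(-53 + 2\right)\right)^{2} = \left(-53 - 51\right)^{2} = \left(-104\right)^{2} = 10816$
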